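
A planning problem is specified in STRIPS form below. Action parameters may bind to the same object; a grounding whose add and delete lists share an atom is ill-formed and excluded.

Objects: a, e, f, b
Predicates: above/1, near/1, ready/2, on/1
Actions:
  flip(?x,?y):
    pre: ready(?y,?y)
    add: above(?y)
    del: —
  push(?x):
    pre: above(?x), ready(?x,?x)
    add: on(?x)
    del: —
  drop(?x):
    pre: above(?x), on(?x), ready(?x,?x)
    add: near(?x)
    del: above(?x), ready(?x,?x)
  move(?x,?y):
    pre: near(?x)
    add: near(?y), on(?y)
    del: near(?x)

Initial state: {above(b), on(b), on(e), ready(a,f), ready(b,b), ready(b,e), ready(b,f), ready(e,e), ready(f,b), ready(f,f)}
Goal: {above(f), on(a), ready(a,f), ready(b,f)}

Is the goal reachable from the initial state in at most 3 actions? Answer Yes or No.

Yes

1. flip(a,f)  →  {above(b), above(f), on(b), on(e), ready(a,f), ready(b,b), ready(b,e), ready(b,f), ready(e,e), ready(f,b), ready(f,f)}
2. drop(b)  →  {above(f), near(b), on(b), on(e), ready(a,f), ready(b,e), ready(b,f), ready(e,e), ready(f,b), ready(f,f)}
3. move(b,a)  →  {above(f), near(a), on(a), on(b), on(e), ready(a,f), ready(b,e), ready(b,f), ready(e,e), ready(f,b), ready(f,f)}
optimal plan length = 3; 3 ≤ 3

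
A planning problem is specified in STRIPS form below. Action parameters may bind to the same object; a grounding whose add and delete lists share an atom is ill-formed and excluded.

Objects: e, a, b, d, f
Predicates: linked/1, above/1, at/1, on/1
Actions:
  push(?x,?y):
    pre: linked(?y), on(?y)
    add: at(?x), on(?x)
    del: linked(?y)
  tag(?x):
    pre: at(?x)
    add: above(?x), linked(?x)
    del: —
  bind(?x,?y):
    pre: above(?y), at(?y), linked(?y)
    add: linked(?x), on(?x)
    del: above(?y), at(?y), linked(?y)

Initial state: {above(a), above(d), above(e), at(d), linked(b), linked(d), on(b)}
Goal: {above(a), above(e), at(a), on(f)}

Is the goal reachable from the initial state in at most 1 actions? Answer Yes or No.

No

1. push(a,b)  →  {above(a), above(d), above(e), at(a), at(d), linked(d), on(a), on(b)}
2. bind(f,d)  →  {above(a), above(e), at(a), linked(f), on(a), on(b), on(f)}
optimal plan length = 2; 2 > 1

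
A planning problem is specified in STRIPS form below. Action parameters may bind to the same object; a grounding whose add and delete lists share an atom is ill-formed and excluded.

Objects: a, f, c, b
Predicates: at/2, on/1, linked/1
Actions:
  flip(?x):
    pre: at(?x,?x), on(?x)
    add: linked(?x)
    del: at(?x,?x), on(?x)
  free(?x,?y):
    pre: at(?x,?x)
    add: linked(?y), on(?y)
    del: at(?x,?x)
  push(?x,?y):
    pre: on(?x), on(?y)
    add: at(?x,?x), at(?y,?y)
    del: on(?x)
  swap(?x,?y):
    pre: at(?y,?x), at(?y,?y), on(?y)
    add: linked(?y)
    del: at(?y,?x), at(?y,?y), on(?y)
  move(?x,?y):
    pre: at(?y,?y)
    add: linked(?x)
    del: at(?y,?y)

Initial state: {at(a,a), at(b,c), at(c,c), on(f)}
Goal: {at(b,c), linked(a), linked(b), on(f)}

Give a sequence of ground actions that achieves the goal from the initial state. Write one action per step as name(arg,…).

free(a,a); free(c,b)

1. free(a,a)  →  {at(b,c), at(c,c), linked(a), on(a), on(f)}
2. free(c,b)  →  {at(b,c), linked(a), linked(b), on(a), on(b), on(f)}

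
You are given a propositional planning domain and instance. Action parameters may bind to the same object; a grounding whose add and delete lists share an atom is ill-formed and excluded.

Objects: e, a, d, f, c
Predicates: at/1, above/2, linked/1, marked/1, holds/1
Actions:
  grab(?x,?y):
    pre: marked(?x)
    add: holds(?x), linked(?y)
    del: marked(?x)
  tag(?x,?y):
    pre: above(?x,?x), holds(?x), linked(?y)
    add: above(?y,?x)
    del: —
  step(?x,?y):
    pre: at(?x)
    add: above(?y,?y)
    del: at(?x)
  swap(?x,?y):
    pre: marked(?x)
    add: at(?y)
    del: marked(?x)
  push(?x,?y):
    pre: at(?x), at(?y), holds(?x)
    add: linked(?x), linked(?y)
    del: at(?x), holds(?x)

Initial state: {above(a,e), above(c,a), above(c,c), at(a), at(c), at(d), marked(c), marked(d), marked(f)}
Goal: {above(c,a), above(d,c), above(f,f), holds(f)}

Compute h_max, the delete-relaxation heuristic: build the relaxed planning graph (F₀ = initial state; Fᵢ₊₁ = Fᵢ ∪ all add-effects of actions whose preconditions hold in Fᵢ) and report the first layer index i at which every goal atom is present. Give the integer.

F0 = init (9 atoms)
F1 = F0 ∪ {above(a,a), above(d,d), above(e,e), above(f,f), at(e), at(f), holds(c), holds(d), holds(f), linked(a), linked(c), linked(d), linked(e), linked(f)}  (23 atoms)
F2 = F1 ∪ {above(a,c), above(a,d), above(a,f), above(c,d), above(c,f), above(d,c), above(d,f), above(e,c), above(e,d), above(e,f), above(f,c), above(f,d)}  (35 atoms)
goal ⊆ F2  ⇒  h_max = 2

2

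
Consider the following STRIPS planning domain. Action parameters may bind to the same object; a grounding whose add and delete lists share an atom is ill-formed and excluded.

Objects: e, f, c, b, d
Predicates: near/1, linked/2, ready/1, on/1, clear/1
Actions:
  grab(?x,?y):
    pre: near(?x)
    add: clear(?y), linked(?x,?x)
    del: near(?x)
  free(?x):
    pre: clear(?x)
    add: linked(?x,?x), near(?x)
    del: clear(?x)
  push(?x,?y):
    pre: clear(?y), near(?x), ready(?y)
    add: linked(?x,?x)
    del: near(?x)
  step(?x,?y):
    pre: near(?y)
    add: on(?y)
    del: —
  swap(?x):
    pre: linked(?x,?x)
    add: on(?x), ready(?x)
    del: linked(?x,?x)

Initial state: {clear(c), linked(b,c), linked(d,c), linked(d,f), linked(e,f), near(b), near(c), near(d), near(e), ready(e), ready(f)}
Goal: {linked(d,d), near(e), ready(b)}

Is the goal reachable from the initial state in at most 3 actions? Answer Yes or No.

Yes

1. grab(b,e)  →  {clear(c), clear(e), linked(b,b), linked(b,c), linked(d,c), linked(d,f), linked(e,f), near(c), near(d), near(e), ready(e), ready(f)}
2. grab(d,e)  →  {clear(c), clear(e), linked(b,b), linked(b,c), linked(d,c), linked(d,d), linked(d,f), linked(e,f), near(c), near(e), ready(e), ready(f)}
3. swap(b)  →  {clear(c), clear(e), linked(b,c), linked(d,c), linked(d,d), linked(d,f), linked(e,f), near(c), near(e), on(b), ready(b), ready(e), ready(f)}
optimal plan length = 3; 3 ≤ 3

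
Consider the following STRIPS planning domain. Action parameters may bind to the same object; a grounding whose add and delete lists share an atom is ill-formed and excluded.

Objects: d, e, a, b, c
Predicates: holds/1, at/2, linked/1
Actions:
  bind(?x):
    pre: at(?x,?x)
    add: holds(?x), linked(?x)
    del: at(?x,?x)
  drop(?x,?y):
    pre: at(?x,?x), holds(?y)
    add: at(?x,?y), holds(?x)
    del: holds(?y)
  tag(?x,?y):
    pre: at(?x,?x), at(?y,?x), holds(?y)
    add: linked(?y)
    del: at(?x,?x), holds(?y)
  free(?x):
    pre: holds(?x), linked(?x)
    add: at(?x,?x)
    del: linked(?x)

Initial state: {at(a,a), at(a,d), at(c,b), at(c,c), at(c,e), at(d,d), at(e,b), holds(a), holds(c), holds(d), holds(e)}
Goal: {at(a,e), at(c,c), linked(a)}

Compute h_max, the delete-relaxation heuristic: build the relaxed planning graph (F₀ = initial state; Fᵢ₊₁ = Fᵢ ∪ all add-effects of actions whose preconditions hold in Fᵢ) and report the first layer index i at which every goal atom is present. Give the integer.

1

F0 = init (11 atoms)
F1 = F0 ∪ {at(a,c), at(a,e), at(c,a), at(c,d), at(d,a), at(d,c), at(d,e), linked(a), linked(c), linked(d)}  (21 atoms)
goal ⊆ F1  ⇒  h_max = 1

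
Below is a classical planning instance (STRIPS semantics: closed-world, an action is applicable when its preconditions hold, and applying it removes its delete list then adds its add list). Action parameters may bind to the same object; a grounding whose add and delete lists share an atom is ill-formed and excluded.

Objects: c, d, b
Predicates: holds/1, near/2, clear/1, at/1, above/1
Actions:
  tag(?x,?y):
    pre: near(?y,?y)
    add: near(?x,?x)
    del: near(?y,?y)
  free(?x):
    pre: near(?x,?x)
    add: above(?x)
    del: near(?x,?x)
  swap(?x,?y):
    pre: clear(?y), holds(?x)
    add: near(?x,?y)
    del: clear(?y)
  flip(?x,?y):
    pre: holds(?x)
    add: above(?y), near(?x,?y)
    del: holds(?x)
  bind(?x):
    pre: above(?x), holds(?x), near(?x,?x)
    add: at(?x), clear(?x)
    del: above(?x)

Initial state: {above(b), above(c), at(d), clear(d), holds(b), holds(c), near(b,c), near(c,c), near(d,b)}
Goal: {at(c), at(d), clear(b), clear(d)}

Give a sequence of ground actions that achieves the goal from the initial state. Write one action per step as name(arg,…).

1. bind(c)  →  {above(b), at(c), at(d), clear(c), clear(d), holds(b), holds(c), near(b,c), near(c,c), near(d,b)}
2. tag(b,c)  →  {above(b), at(c), at(d), clear(c), clear(d), holds(b), holds(c), near(b,b), near(b,c), near(d,b)}
3. bind(b)  →  {at(b), at(c), at(d), clear(b), clear(c), clear(d), holds(b), holds(c), near(b,b), near(b,c), near(d,b)}

bind(c); tag(b,c); bind(b)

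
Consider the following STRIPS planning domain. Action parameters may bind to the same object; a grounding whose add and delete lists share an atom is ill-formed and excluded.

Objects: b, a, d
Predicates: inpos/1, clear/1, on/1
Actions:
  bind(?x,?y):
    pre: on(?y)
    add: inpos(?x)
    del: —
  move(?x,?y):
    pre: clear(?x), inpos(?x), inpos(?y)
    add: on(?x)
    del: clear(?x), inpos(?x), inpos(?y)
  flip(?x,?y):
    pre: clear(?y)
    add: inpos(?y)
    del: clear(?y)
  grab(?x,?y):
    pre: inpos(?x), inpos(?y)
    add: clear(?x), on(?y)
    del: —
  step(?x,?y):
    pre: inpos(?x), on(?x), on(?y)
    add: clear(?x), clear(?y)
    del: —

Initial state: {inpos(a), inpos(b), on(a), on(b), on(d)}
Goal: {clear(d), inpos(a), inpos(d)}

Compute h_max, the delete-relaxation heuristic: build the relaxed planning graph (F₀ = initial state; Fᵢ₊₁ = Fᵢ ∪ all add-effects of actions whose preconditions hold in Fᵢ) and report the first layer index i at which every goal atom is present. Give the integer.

1

F0 = init (5 atoms)
F1 = F0 ∪ {clear(a), clear(b), clear(d), inpos(d)}  (9 atoms)
goal ⊆ F1  ⇒  h_max = 1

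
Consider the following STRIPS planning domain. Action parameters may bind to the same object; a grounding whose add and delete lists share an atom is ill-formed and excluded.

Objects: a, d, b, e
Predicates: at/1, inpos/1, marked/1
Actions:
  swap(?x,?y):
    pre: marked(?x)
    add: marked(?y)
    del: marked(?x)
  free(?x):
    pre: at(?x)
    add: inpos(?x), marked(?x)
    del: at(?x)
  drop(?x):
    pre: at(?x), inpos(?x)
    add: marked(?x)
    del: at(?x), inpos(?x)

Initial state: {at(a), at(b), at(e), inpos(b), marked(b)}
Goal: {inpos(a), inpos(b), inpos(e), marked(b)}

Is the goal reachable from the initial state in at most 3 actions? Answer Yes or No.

Yes

1. free(a)  →  {at(b), at(e), inpos(a), inpos(b), marked(a), marked(b)}
2. free(e)  →  {at(b), inpos(a), inpos(b), inpos(e), marked(a), marked(b), marked(e)}
optimal plan length = 2; 2 ≤ 3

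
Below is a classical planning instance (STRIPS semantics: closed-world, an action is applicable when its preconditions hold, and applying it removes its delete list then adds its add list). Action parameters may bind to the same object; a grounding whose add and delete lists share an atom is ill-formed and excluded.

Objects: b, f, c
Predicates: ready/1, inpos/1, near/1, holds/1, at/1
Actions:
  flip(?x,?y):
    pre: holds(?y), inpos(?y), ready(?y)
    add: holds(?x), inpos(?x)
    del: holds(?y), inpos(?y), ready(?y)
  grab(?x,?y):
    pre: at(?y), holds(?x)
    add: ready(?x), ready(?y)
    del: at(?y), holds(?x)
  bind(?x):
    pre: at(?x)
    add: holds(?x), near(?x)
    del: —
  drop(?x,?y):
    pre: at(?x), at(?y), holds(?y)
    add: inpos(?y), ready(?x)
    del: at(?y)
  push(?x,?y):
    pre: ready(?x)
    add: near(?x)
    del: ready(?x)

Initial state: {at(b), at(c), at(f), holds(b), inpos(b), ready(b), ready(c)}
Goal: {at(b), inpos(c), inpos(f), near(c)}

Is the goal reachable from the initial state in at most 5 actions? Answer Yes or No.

1. flip(f,b)  →  {at(b), at(c), at(f), holds(f), inpos(f), ready(c)}
2. bind(c)  →  {at(b), at(c), at(f), holds(c), holds(f), inpos(f), near(c), ready(c)}
3. drop(b,c)  →  {at(b), at(f), holds(c), holds(f), inpos(c), inpos(f), near(c), ready(b), ready(c)}
optimal plan length = 3; 3 ≤ 5

Yes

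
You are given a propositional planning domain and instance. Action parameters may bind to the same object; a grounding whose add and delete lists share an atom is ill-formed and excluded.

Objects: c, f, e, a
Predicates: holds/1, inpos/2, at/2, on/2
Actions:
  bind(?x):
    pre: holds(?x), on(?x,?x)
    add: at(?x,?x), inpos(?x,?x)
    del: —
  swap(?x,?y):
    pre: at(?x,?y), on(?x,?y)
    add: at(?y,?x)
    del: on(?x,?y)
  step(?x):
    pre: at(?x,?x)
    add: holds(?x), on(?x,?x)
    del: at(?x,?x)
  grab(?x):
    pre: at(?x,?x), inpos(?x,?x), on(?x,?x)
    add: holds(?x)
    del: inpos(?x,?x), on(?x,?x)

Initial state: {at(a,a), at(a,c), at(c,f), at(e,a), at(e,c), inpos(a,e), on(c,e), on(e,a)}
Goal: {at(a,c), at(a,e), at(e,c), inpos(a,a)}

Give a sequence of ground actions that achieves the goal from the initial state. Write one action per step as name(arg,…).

swap(e,a); step(a); bind(a)

1. swap(e,a)  →  {at(a,a), at(a,c), at(a,e), at(c,f), at(e,a), at(e,c), inpos(a,e), on(c,e)}
2. step(a)  →  {at(a,c), at(a,e), at(c,f), at(e,a), at(e,c), holds(a), inpos(a,e), on(a,a), on(c,e)}
3. bind(a)  →  {at(a,a), at(a,c), at(a,e), at(c,f), at(e,a), at(e,c), holds(a), inpos(a,a), inpos(a,e), on(a,a), on(c,e)}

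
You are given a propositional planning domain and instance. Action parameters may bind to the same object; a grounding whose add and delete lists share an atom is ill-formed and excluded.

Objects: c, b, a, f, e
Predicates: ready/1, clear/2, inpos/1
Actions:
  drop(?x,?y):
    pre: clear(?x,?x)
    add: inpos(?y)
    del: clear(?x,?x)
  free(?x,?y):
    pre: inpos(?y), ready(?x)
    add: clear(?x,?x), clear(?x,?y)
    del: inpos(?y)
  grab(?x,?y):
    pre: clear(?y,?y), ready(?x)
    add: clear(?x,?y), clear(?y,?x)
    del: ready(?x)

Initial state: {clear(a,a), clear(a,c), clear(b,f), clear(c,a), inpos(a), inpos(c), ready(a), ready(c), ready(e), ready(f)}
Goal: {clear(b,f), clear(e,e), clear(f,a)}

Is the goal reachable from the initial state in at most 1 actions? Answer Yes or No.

1. free(f,a)  →  {clear(a,a), clear(a,c), clear(b,f), clear(c,a), clear(f,a), clear(f,f), inpos(c), ready(a), ready(c), ready(e), ready(f)}
2. free(e,c)  →  {clear(a,a), clear(a,c), clear(b,f), clear(c,a), clear(e,c), clear(e,e), clear(f,a), clear(f,f), ready(a), ready(c), ready(e), ready(f)}
optimal plan length = 2; 2 > 1

No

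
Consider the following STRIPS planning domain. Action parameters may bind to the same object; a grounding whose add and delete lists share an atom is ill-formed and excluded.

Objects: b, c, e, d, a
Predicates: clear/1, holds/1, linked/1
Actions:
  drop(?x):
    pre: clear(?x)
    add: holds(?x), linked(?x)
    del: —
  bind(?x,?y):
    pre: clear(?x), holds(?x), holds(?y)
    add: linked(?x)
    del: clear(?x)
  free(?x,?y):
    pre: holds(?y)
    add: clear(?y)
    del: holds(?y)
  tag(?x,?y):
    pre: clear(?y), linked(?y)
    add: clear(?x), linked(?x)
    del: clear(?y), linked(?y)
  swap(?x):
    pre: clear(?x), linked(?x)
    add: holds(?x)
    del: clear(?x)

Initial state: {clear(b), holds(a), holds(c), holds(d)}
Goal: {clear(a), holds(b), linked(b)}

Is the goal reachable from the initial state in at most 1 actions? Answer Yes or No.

1. drop(b)  →  {clear(b), holds(a), holds(b), holds(c), holds(d), linked(b)}
2. free(b,a)  →  {clear(a), clear(b), holds(b), holds(c), holds(d), linked(b)}
optimal plan length = 2; 2 > 1

No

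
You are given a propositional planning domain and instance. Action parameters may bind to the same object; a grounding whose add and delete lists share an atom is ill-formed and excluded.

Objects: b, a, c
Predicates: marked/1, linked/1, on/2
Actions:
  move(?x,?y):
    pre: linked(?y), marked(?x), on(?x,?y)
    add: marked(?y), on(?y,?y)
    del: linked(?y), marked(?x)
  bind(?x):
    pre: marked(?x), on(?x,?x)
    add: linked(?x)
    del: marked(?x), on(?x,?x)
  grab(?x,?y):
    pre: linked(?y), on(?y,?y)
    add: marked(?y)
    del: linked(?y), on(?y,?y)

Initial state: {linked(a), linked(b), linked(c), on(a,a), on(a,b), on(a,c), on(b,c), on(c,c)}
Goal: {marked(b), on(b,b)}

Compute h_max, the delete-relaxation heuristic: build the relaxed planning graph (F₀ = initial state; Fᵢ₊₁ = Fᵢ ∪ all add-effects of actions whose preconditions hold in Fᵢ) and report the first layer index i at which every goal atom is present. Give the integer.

2

F0 = init (8 atoms)
F1 = F0 ∪ {marked(a), marked(c)}  (10 atoms)
F2 = F1 ∪ {marked(b), on(b,b)}  (12 atoms)
goal ⊆ F2  ⇒  h_max = 2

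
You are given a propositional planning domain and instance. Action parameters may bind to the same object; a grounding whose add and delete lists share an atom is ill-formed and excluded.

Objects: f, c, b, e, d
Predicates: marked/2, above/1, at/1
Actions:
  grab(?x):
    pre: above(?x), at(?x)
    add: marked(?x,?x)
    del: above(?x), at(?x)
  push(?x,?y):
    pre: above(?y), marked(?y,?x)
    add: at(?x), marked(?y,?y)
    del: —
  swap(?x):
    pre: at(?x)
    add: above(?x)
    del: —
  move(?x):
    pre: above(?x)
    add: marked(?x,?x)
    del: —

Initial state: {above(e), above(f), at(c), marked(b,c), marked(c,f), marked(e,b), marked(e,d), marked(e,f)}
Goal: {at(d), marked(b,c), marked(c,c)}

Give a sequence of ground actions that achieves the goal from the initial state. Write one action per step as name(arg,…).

push(d,e); swap(c); grab(c)

1. push(d,e)  →  {above(e), above(f), at(c), at(d), marked(b,c), marked(c,f), marked(e,b), marked(e,d), marked(e,e), marked(e,f)}
2. swap(c)  →  {above(c), above(e), above(f), at(c), at(d), marked(b,c), marked(c,f), marked(e,b), marked(e,d), marked(e,e), marked(e,f)}
3. grab(c)  →  {above(e), above(f), at(d), marked(b,c), marked(c,c), marked(c,f), marked(e,b), marked(e,d), marked(e,e), marked(e,f)}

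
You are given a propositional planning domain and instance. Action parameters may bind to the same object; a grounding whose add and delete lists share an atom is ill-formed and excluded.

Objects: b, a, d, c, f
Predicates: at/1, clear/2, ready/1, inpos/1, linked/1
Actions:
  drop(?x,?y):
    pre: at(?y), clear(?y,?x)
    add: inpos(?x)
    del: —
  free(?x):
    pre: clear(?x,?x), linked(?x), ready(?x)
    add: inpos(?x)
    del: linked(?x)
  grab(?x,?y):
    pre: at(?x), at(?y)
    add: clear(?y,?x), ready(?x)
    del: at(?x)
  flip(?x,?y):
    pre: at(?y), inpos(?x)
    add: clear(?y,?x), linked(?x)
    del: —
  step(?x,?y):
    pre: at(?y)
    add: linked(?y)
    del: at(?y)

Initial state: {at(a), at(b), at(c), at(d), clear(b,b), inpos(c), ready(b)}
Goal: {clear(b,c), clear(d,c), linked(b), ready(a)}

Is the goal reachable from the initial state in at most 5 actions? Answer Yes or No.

1. grab(a,b)  →  {at(b), at(c), at(d), clear(b,a), clear(b,b), inpos(c), ready(a), ready(b)}
2. grab(c,b)  →  {at(b), at(d), clear(b,a), clear(b,b), clear(b,c), inpos(c), ready(a), ready(b), ready(c)}
3. flip(c,d)  →  {at(b), at(d), clear(b,a), clear(b,b), clear(b,c), clear(d,c), inpos(c), linked(c), ready(a), ready(b), ready(c)}
4. step(b,b)  →  {at(d), clear(b,a), clear(b,b), clear(b,c), clear(d,c), inpos(c), linked(b), linked(c), ready(a), ready(b), ready(c)}
optimal plan length = 4; 4 ≤ 5

Yes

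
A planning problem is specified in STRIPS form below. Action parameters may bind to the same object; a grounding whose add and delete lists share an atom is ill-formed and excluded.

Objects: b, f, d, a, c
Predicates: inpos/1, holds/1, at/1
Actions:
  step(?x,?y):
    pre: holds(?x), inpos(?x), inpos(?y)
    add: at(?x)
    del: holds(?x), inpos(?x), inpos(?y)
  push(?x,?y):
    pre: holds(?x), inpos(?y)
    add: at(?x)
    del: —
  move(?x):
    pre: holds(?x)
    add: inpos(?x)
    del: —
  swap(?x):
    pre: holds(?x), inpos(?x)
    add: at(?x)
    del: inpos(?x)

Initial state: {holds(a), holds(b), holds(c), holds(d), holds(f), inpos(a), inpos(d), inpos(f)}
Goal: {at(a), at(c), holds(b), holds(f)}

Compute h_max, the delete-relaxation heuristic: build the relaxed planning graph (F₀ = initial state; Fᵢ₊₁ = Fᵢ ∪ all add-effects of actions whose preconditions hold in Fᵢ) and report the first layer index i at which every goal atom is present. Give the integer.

F0 = init (8 atoms)
F1 = F0 ∪ {at(a), at(b), at(c), at(d), at(f), inpos(b), inpos(c)}  (15 atoms)
goal ⊆ F1  ⇒  h_max = 1

1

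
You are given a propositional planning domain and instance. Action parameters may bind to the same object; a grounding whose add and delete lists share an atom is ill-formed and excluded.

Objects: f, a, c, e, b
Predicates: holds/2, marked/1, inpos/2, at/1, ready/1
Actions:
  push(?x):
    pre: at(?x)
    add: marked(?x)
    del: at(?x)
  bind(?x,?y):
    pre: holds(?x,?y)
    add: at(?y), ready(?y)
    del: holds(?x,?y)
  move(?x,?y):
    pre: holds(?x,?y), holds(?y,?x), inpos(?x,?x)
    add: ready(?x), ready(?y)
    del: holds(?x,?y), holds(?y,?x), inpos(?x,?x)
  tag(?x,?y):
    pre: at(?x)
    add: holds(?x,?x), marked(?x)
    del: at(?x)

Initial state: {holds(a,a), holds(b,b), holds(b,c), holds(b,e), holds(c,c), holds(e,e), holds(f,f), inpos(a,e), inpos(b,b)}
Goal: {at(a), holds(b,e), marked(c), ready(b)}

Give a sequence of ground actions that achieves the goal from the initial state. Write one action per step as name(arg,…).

1. bind(a,a)  →  {at(a), holds(b,b), holds(b,c), holds(b,e), holds(c,c), holds(e,e), holds(f,f), inpos(a,e), inpos(b,b), ready(a)}
2. bind(c,c)  →  {at(a), at(c), holds(b,b), holds(b,c), holds(b,e), holds(e,e), holds(f,f), inpos(a,e), inpos(b,b), ready(a), ready(c)}
3. push(c)  →  {at(a), holds(b,b), holds(b,c), holds(b,e), holds(e,e), holds(f,f), inpos(a,e), inpos(b,b), marked(c), ready(a), ready(c)}
4. bind(b,b)  →  {at(a), at(b), holds(b,c), holds(b,e), holds(e,e), holds(f,f), inpos(a,e), inpos(b,b), marked(c), ready(a), ready(b), ready(c)}

bind(a,a); bind(c,c); push(c); bind(b,b)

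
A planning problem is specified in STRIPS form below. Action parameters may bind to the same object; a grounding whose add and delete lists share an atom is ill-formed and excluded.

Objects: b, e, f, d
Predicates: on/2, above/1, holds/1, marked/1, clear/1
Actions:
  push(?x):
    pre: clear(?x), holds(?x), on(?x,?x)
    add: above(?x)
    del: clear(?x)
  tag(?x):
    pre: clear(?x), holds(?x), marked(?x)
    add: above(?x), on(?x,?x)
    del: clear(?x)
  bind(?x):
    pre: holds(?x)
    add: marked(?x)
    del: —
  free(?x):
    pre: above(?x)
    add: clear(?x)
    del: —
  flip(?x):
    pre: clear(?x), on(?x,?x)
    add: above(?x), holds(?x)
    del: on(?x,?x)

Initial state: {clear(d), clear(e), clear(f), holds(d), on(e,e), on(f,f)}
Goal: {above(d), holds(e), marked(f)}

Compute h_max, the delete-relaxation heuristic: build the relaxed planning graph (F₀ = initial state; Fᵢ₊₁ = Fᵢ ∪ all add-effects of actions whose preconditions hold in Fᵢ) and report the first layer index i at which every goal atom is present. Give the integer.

2

F0 = init (6 atoms)
F1 = F0 ∪ {above(e), above(f), holds(e), holds(f), marked(d)}  (11 atoms)
F2 = F1 ∪ {above(d), marked(e), marked(f), on(d,d)}  (15 atoms)
goal ⊆ F2  ⇒  h_max = 2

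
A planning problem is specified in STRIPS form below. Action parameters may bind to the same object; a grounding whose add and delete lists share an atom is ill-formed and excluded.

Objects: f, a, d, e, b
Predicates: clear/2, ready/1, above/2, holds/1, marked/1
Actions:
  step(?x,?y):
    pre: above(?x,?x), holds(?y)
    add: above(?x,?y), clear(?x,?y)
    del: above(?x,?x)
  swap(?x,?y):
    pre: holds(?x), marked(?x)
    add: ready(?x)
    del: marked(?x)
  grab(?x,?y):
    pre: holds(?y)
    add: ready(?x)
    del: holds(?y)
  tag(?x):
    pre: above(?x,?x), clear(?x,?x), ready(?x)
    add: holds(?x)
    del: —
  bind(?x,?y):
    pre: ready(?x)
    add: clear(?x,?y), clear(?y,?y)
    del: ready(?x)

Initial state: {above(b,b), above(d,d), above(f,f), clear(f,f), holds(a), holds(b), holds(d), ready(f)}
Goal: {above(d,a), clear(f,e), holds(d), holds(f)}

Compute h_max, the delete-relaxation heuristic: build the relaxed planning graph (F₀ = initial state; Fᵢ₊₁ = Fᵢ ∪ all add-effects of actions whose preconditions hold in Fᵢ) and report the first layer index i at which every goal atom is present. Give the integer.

F0 = init (8 atoms)
F1 = F0 ∪ {above(b,a), above(b,d), above(d,a), above(d,b), above(f,a), above(f,b), above(f,d), clear(a,a), clear(b,a), clear(b,b), clear(b,d), clear(d,a), clear(d,b), clear(d,d), clear(e,e), clear(f,a), clear(f,b), clear(f,d), clear(f,e), holds(f), ready(a), ready(b), ready(d), ready(e)}  (32 atoms)
goal ⊆ F1  ⇒  h_max = 1

1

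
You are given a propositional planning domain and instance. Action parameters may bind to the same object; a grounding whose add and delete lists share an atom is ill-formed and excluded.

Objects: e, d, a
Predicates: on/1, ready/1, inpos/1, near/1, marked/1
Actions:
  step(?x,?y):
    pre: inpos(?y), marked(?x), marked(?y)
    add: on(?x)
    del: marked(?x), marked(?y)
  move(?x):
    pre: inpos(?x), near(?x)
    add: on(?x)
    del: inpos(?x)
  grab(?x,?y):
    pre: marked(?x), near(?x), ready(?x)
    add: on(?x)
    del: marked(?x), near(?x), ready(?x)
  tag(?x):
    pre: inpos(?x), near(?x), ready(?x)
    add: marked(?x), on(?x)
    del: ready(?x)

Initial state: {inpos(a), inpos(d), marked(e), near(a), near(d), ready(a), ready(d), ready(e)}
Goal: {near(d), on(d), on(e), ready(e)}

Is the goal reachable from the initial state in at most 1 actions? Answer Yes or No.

No

1. tag(d)  →  {inpos(a), inpos(d), marked(d), marked(e), near(a), near(d), on(d), ready(a), ready(e)}
2. step(e,d)  →  {inpos(a), inpos(d), near(a), near(d), on(d), on(e), ready(a), ready(e)}
optimal plan length = 2; 2 > 1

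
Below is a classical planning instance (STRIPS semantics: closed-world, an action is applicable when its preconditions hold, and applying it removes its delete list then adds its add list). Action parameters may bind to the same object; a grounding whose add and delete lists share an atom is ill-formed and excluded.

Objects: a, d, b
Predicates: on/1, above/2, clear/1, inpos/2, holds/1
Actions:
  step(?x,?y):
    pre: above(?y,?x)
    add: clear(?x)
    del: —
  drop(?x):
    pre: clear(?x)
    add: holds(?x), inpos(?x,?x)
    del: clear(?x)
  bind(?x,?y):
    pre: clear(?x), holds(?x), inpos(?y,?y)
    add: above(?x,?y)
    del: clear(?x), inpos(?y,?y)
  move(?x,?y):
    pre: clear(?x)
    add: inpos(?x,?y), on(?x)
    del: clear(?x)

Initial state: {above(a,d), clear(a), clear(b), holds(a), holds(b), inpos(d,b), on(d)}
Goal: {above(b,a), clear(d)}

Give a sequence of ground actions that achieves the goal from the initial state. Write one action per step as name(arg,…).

step(d,a); drop(a); bind(b,a)

1. step(d,a)  →  {above(a,d), clear(a), clear(b), clear(d), holds(a), holds(b), inpos(d,b), on(d)}
2. drop(a)  →  {above(a,d), clear(b), clear(d), holds(a), holds(b), inpos(a,a), inpos(d,b), on(d)}
3. bind(b,a)  →  {above(a,d), above(b,a), clear(d), holds(a), holds(b), inpos(d,b), on(d)}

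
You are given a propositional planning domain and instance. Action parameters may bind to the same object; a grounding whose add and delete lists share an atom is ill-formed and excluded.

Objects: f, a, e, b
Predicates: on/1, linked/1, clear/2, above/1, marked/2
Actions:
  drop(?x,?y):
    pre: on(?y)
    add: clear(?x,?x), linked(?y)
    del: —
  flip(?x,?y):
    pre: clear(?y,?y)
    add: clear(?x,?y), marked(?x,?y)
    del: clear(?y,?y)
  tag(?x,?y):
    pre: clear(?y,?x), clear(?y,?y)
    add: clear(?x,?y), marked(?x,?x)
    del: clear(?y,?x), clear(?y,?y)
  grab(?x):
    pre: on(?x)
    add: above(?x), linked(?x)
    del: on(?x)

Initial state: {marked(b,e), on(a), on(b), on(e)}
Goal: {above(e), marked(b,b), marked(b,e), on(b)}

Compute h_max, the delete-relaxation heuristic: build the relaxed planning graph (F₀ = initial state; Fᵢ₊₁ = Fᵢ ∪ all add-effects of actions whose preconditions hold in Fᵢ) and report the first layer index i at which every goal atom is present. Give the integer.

F0 = init (4 atoms)
F1 = F0 ∪ {above(a), above(b), above(e), clear(a,a), clear(b,b), clear(e,e), clear(f,f), linked(a), linked(b), linked(e)}  (14 atoms)
F2 = F1 ∪ {clear(a,b), clear(a,e), clear(a,f), clear(b,a), clear(b,e), clear(b,f), clear(e,a), clear(e,b), clear(e,f), clear(f,a), clear(f,b), clear(f,e), marked(a,b), marked(a,e), marked(a,f), marked(b,a), marked(b,f), marked(e,a), marked(e,b), marked(e,f), marked(f,a), marked(f,b), marked(f,e)}  (37 atoms)
F3 = F2 ∪ {marked(a,a), marked(b,b), marked(e,e), marked(f,f)}  (41 atoms)
goal ⊆ F3  ⇒  h_max = 3

3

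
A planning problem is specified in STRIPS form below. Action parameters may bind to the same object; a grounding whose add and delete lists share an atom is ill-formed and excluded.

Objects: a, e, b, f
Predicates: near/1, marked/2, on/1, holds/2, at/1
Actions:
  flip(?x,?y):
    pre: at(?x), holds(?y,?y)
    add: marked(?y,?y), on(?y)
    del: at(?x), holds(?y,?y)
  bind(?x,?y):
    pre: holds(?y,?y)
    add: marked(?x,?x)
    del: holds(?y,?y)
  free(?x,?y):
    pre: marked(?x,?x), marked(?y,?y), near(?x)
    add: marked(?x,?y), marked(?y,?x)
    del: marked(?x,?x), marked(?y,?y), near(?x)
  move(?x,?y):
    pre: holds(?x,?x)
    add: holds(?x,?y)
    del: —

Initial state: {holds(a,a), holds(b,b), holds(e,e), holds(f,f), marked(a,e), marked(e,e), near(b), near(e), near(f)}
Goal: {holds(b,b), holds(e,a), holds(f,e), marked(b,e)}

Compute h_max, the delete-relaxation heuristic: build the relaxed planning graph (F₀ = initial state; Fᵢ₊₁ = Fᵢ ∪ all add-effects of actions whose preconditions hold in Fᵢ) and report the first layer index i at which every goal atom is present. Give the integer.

2

F0 = init (9 atoms)
F1 = F0 ∪ {holds(a,b), holds(a,e), holds(a,f), holds(b,a), holds(b,e), holds(b,f), holds(e,a), holds(e,b), holds(e,f), holds(f,a), holds(f,b), holds(f,e), marked(a,a), marked(b,b), marked(f,f)}  (24 atoms)
F2 = F1 ∪ {marked(a,b), marked(a,f), marked(b,a), marked(b,e), marked(b,f), marked(e,a), marked(e,b), marked(e,f), marked(f,a), marked(f,b), marked(f,e)}  (35 atoms)
goal ⊆ F2  ⇒  h_max = 2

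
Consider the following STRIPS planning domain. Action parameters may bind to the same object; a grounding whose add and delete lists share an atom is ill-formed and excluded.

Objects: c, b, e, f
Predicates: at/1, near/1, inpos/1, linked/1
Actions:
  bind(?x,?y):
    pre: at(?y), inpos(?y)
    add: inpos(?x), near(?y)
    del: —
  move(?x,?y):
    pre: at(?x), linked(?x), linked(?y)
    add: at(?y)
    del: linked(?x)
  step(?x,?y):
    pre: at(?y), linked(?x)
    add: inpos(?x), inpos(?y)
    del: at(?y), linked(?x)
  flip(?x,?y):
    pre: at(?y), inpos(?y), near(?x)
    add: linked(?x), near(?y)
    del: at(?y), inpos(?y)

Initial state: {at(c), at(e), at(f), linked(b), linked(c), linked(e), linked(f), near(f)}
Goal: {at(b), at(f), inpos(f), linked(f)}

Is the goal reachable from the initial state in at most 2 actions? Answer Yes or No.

1. move(c,b)  →  {at(b), at(c), at(e), at(f), linked(b), linked(e), linked(f), near(f)}
2. step(b,c)  →  {at(b), at(e), at(f), inpos(b), inpos(c), linked(e), linked(f), near(f)}
3. bind(f,b)  →  {at(b), at(e), at(f), inpos(b), inpos(c), inpos(f), linked(e), linked(f), near(b), near(f)}
optimal plan length = 3; 3 > 2

No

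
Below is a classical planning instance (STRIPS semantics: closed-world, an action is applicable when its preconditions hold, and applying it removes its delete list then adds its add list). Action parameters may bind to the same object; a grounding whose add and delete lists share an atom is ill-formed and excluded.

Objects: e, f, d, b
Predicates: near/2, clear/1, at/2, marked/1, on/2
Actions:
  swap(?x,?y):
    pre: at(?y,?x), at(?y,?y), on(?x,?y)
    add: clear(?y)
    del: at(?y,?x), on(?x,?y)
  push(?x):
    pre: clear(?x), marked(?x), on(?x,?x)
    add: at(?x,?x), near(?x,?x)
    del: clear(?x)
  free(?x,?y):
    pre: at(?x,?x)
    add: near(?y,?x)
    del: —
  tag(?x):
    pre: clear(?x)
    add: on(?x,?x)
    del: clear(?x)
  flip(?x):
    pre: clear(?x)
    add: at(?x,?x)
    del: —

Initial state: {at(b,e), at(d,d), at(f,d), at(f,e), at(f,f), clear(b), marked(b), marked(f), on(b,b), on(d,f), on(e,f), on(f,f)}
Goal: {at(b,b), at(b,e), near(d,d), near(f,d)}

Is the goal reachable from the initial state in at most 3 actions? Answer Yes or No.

Yes

1. push(b)  →  {at(b,b), at(b,e), at(d,d), at(f,d), at(f,e), at(f,f), marked(b), marked(f), near(b,b), on(b,b), on(d,f), on(e,f), on(f,f)}
2. free(d,f)  →  {at(b,b), at(b,e), at(d,d), at(f,d), at(f,e), at(f,f), marked(b), marked(f), near(b,b), near(f,d), on(b,b), on(d,f), on(e,f), on(f,f)}
3. free(d,d)  →  {at(b,b), at(b,e), at(d,d), at(f,d), at(f,e), at(f,f), marked(b), marked(f), near(b,b), near(d,d), near(f,d), on(b,b), on(d,f), on(e,f), on(f,f)}
optimal plan length = 3; 3 ≤ 3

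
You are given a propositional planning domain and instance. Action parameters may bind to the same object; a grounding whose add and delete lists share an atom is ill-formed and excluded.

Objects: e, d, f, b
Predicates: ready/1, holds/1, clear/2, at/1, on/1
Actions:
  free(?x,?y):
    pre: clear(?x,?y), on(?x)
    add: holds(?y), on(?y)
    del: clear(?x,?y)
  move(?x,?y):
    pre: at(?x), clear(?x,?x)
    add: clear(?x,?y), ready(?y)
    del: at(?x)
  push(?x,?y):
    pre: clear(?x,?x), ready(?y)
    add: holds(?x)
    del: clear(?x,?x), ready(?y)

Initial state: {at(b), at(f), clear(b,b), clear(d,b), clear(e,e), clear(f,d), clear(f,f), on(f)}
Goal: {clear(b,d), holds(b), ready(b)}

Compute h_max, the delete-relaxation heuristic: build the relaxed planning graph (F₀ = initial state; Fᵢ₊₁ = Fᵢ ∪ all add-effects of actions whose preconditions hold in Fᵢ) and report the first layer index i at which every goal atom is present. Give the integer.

2

F0 = init (8 atoms)
F1 = F0 ∪ {clear(b,d), clear(b,e), clear(b,f), clear(f,b), clear(f,e), holds(d), holds(f), on(d), ready(b), ready(d), ready(e), ready(f)}  (20 atoms)
F2 = F1 ∪ {holds(b), holds(e), on(b), on(e)}  (24 atoms)
goal ⊆ F2  ⇒  h_max = 2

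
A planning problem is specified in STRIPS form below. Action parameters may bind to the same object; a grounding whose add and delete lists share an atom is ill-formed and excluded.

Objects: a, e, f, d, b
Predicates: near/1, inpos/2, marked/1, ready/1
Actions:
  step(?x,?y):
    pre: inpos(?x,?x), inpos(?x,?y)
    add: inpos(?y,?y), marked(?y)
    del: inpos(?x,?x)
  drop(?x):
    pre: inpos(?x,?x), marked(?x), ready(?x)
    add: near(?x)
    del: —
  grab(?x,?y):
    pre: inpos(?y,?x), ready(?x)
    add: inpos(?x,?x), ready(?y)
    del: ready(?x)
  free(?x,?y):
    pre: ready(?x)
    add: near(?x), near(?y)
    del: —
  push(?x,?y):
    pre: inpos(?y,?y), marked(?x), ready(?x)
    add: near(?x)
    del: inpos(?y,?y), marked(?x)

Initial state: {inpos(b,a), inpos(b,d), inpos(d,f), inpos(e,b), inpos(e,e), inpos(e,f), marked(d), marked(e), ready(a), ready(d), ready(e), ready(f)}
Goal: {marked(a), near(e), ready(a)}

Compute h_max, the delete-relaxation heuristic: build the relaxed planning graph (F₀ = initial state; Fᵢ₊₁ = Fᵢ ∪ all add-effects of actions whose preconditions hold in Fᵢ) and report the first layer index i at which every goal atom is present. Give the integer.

F0 = init (12 atoms)
F1 = F0 ∪ {inpos(a,a), inpos(b,b), inpos(d,d), inpos(f,f), marked(b), marked(f), near(a), near(b), near(d), near(e), near(f), ready(b)}  (24 atoms)
F2 = F1 ∪ {marked(a)}  (25 atoms)
goal ⊆ F2  ⇒  h_max = 2

2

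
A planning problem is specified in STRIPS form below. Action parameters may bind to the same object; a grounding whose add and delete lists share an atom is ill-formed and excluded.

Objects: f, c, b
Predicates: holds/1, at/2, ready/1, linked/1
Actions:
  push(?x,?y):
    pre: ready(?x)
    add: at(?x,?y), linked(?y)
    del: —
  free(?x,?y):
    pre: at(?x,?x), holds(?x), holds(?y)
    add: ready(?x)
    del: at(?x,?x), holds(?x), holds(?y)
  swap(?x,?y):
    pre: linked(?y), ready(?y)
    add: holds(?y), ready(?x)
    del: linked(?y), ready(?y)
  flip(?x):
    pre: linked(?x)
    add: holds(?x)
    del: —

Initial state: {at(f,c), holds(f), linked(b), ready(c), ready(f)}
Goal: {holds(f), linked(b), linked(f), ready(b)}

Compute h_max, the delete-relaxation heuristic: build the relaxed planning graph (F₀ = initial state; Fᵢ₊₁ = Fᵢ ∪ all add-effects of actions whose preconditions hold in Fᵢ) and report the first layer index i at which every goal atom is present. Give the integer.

2

F0 = init (5 atoms)
F1 = F0 ∪ {at(c,b), at(c,c), at(c,f), at(f,b), at(f,f), holds(b), linked(c), linked(f)}  (13 atoms)
F2 = F1 ∪ {holds(c), ready(b)}  (15 atoms)
goal ⊆ F2  ⇒  h_max = 2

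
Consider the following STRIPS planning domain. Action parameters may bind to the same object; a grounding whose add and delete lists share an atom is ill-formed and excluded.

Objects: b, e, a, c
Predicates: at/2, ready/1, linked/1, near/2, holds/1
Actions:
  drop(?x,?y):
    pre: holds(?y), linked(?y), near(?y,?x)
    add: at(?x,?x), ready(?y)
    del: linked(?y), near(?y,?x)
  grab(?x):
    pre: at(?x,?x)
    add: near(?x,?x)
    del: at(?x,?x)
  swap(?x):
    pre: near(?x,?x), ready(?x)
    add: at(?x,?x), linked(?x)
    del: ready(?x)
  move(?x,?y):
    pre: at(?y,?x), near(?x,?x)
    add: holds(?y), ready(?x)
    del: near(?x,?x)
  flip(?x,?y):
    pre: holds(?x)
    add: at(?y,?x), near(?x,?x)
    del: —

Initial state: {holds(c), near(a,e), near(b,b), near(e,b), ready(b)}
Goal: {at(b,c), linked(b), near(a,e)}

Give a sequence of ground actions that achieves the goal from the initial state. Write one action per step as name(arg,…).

swap(b); flip(c,b)

1. swap(b)  →  {at(b,b), holds(c), linked(b), near(a,e), near(b,b), near(e,b)}
2. flip(c,b)  →  {at(b,b), at(b,c), holds(c), linked(b), near(a,e), near(b,b), near(c,c), near(e,b)}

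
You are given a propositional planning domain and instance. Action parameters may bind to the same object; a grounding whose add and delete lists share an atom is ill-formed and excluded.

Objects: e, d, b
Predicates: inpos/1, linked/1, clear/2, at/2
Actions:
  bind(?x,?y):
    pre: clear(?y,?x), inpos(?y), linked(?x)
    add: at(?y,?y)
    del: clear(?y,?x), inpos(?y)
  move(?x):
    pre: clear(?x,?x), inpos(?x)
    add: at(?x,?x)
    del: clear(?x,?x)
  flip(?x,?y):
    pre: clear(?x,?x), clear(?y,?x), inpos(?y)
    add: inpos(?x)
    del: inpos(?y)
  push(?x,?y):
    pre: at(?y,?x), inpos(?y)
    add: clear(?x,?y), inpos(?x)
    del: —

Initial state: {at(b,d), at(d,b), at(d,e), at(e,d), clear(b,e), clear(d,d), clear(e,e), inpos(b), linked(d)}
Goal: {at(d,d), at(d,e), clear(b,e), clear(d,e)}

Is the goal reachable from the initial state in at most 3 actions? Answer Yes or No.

Yes

1. flip(e,b)  →  {at(b,d), at(d,b), at(d,e), at(e,d), clear(b,e), clear(d,d), clear(e,e), inpos(e), linked(d)}
2. push(d,e)  →  {at(b,d), at(d,b), at(d,e), at(e,d), clear(b,e), clear(d,d), clear(d,e), clear(e,e), inpos(d), inpos(e), linked(d)}
3. bind(d,d)  →  {at(b,d), at(d,b), at(d,d), at(d,e), at(e,d), clear(b,e), clear(d,e), clear(e,e), inpos(e), linked(d)}
optimal plan length = 3; 3 ≤ 3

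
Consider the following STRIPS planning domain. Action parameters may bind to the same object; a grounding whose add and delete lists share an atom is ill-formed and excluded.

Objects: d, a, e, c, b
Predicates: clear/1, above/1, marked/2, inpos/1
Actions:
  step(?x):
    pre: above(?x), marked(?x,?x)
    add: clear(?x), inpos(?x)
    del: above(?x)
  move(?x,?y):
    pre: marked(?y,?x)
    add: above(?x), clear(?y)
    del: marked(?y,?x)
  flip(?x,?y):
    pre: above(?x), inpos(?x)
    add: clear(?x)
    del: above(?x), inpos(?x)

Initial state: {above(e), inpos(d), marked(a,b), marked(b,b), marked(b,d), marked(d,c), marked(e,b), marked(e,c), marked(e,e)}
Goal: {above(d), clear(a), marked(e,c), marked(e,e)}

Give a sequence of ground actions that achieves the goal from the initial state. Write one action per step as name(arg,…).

move(d,b); move(b,a)

1. move(d,b)  →  {above(d), above(e), clear(b), inpos(d), marked(a,b), marked(b,b), marked(d,c), marked(e,b), marked(e,c), marked(e,e)}
2. move(b,a)  →  {above(b), above(d), above(e), clear(a), clear(b), inpos(d), marked(b,b), marked(d,c), marked(e,b), marked(e,c), marked(e,e)}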